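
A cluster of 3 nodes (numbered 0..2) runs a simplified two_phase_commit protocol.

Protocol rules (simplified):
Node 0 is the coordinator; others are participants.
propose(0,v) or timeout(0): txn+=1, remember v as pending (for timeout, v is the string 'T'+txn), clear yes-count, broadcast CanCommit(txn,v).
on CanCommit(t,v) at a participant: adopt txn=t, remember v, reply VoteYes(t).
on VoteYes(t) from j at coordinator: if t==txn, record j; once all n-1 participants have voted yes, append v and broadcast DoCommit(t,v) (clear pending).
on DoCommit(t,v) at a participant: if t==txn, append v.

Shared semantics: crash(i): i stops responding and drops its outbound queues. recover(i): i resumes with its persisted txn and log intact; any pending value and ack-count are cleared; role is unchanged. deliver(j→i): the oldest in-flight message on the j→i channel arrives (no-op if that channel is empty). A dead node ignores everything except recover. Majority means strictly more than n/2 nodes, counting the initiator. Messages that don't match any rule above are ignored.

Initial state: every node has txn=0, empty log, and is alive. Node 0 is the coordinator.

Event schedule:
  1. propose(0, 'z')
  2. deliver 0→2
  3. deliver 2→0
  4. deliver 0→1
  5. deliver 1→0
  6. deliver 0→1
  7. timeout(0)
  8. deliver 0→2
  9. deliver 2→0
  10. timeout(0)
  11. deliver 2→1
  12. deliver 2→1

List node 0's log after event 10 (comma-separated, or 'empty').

z

[1] propose(0,'z') → N0(coor t1 [-])
[2] deliver 0→2 → N2(part t1 [-])
[3] deliver 2→0 → ∅
[4] deliver 0→1 → N1(part t1 [-])
[5] deliver 1→0 → N0(coor t1 [z])
[6] deliver 0→1 → N1(part t1 [z])
[7] timeout(0) → N0(coor t2 [z])
[8] deliver 0→2 → N2(part t1 [z])
[9] deliver 2→0 → ∅
[10] timeout(0) → N0(coor t3 [z])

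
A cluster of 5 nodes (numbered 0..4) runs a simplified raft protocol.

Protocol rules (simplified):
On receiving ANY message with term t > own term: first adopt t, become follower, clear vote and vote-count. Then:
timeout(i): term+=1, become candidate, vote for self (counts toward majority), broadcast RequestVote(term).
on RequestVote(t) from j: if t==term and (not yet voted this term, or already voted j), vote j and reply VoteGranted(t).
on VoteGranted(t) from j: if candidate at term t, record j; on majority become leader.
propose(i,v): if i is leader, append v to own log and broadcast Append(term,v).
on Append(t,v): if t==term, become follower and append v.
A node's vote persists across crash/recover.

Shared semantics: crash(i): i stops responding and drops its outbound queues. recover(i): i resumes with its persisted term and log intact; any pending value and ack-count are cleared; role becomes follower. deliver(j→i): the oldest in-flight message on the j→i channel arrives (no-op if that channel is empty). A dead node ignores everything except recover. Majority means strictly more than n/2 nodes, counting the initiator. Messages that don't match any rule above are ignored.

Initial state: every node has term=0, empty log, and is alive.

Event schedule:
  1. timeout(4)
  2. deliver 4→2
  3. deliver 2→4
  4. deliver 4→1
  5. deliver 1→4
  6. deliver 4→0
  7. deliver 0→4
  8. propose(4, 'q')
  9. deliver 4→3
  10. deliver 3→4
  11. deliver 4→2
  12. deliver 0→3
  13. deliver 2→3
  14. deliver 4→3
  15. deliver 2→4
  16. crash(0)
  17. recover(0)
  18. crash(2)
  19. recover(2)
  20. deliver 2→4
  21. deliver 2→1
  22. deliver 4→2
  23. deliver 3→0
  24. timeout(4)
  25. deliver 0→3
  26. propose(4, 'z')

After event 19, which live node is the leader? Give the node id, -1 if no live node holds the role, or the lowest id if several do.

[1] timeout(4) → N4(cand t1 [-])
[2] deliver 4→2 → N2(foll t1 [-])
[3] deliver 2→4 → ∅
[4] deliver 4→1 → N1(foll t1 [-])
[5] deliver 1→4 → N4(lead t1 [-])
[6] deliver 4→0 → N0(foll t1 [-])
[7] deliver 0→4 → ∅
[8] propose(4,'q') → N4(lead t1 [q])
[9] deliver 4→3 → N3(foll t1 [-])
[10] deliver 3→4 → ∅
[11] deliver 4→2 → N2(foll t1 [q])
[12] deliver 0→3 → ∅
[13] deliver 2→3 → ∅
[14] deliver 4→3 → N3(foll t1 [q])
[15] deliver 2→4 → ∅
[16] crash(0) → N0(✗foll t1 [-])
[17] recover(0) → N0(foll t1 [-])
[18] crash(2) → N2(✗foll t1 [q])
[19] recover(2) → N2(foll t1 [q])

4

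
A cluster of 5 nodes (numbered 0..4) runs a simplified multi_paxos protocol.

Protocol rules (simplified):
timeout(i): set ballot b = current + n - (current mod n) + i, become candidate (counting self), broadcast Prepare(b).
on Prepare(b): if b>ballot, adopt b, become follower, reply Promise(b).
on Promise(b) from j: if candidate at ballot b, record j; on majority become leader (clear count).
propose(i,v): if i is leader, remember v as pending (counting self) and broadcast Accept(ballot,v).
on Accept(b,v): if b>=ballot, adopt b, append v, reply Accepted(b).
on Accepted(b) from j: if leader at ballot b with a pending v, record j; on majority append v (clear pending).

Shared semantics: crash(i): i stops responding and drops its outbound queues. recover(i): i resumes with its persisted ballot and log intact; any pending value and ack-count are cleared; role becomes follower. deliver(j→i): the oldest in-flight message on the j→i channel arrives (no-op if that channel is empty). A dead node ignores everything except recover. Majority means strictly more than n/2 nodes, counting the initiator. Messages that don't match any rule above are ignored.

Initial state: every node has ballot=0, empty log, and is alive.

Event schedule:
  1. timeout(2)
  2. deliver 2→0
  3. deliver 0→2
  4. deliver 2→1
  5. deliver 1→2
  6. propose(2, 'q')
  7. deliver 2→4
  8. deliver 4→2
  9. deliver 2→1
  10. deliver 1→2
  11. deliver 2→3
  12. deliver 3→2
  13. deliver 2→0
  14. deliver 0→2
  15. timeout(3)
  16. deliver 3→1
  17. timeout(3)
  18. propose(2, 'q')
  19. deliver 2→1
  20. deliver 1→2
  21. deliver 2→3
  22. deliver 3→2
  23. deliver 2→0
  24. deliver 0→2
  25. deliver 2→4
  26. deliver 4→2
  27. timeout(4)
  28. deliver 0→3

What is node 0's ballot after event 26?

7

step 1 timeout(2): 2={cand,b=7,log=-}
step 2 deliver 2→0: 0={foll,b=7,log=-}
step 3 deliver 0→2: —
step 4 deliver 2→1: 1={foll,b=7,log=-}
step 5 deliver 1→2: 2={lead,b=7,log=-}
step 6 propose(2,'q'): —
step 7 deliver 2→4: 4={foll,b=7,log=-}
step 8 deliver 4→2: —
step 9 deliver 2→1: 1={foll,b=7,log=q}
step 10 deliver 1→2: —
step 11 deliver 2→3: 3={foll,b=7,log=-}
step 12 deliver 3→2: —
step 13 deliver 2→0: 0={foll,b=7,log=q}
step 14 deliver 0→2: 2={lead,b=7,log=q}
step 15 timeout(3): 3={cand,b=13,log=-}
step 16 deliver 3→1: 1={foll,b=13,log=q}
step 17 timeout(3): 3={cand,b=18,log=-}
step 18 propose(2,'q'): —
step 19 deliver 2→1: —
step 20 deliver 1→2: —
step 21 deliver 2→3: —
step 22 deliver 3→2: 2={foll,b=13,log=q}
step 23 deliver 2→0: 0={foll,b=7,log=q,q}
step 24 deliver 0→2: —
step 25 deliver 2→4: 4={foll,b=7,log=q}
step 26 deliver 4→2: —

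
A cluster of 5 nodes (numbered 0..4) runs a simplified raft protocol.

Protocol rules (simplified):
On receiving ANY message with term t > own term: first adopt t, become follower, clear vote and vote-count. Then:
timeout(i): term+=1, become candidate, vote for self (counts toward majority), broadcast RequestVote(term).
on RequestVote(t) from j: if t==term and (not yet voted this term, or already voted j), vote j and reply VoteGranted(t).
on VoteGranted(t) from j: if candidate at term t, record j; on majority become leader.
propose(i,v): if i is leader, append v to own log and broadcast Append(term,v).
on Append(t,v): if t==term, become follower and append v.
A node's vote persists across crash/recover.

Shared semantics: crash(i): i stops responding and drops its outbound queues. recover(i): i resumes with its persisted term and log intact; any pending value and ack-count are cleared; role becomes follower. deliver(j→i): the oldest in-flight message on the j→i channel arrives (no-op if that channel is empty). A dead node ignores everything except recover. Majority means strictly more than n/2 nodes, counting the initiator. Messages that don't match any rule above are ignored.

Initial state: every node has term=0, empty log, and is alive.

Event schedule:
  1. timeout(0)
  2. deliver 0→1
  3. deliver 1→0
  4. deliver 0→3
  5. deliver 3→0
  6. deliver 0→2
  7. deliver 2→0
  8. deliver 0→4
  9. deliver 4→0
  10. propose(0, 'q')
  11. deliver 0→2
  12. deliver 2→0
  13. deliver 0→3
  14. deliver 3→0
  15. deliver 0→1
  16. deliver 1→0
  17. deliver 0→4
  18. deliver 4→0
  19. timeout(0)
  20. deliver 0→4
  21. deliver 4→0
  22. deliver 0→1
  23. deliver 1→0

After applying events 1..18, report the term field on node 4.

after 1 — timeout(0): n0:cand/t1/[-]
after 2 — deliver 0→1: n1:foll/t1/[-]
after 3 — deliver 1→0: ·
after 4 — deliver 0→3: n3:foll/t1/[-]
after 5 — deliver 3→0: n0:lead/t1/[-]
after 6 — deliver 0→2: n2:foll/t1/[-]
after 7 — deliver 2→0: ·
after 8 — deliver 0→4: n4:foll/t1/[-]
after 9 — deliver 4→0: ·
after 10 — propose(0,'q'): n0:lead/t1/[q]
after 11 — deliver 0→2: n2:foll/t1/[q]
after 12 — deliver 2→0: ·
after 13 — deliver 0→3: n3:foll/t1/[q]
after 14 — deliver 3→0: ·
after 15 — deliver 0→1: n1:foll/t1/[q]
after 16 — deliver 1→0: ·
after 17 — deliver 0→4: n4:foll/t1/[q]
after 18 — deliver 4→0: ·

1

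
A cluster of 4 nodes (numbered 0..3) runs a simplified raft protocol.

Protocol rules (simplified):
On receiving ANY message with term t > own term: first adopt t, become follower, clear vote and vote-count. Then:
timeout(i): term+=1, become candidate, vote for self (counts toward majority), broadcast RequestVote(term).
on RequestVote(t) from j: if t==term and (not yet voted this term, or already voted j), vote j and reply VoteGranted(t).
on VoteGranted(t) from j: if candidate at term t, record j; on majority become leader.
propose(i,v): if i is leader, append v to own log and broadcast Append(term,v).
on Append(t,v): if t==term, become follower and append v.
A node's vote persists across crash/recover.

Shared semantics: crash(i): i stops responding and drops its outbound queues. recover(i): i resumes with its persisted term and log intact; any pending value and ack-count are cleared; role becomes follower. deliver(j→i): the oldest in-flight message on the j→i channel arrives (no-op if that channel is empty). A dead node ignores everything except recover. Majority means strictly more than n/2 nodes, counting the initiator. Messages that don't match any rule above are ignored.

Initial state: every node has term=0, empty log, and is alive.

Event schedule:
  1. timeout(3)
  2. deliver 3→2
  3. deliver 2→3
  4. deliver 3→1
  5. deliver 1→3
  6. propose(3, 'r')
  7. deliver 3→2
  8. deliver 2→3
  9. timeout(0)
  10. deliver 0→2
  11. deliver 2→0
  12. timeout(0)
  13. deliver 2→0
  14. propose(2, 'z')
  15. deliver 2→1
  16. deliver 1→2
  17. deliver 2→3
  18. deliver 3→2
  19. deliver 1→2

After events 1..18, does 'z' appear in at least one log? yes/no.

e1 timeout(3): 3[cand,t=1,-]
e2 deliver 3→2: 2[foll,t=1,-]
e3 deliver 2→3: ·
e4 deliver 3→1: 1[foll,t=1,-]
e5 deliver 1→3: 3[lead,t=1,-]
e6 propose(3,'r'): 3[lead,t=1,r]
e7 deliver 3→2: 2[foll,t=1,r]
e8 deliver 2→3: ·
e9 timeout(0): 0[cand,t=1,-]
e10 deliver 0→2: ·
e11 deliver 2→0: ·
e12 timeout(0): 0[cand,t=2,-]
e13 deliver 2→0: ·
e14 propose(2,'z'): ·
e15 deliver 2→1: ·
e16 deliver 1→2: ·
e17 deliver 2→3: ·
e18 deliver 3→2: ·

no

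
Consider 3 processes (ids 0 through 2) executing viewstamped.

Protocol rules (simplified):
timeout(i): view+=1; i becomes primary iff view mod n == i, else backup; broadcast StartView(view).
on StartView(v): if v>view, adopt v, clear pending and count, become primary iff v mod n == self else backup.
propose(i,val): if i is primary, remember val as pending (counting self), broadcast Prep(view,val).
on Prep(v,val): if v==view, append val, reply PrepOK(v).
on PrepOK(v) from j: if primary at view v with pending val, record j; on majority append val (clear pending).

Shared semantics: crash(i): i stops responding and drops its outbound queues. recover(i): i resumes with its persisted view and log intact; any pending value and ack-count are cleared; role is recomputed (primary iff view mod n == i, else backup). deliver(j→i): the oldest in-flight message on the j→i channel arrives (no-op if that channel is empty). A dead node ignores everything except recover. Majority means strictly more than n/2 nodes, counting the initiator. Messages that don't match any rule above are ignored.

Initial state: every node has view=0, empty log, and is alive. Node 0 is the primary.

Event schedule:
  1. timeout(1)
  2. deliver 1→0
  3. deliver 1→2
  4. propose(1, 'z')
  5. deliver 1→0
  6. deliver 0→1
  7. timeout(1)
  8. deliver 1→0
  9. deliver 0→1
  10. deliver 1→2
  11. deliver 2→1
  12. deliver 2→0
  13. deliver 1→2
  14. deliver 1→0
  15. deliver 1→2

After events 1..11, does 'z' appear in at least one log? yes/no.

yes

[1] timeout(1) → N1(prim v1 [-])
[2] deliver 1→0 → N0(back v1 [-])
[3] deliver 1→2 → N2(back v1 [-])
[4] propose(1,'z') → ∅
[5] deliver 1→0 → N0(back v1 [z])
[6] deliver 0→1 → N1(prim v1 [z])
[7] timeout(1) → N1(back v2 [z])
[8] deliver 1→0 → N0(back v2 [z])
[9] deliver 0→1 → ∅
[10] deliver 1→2 → N2(back v1 [z])
[11] deliver 2→1 → ∅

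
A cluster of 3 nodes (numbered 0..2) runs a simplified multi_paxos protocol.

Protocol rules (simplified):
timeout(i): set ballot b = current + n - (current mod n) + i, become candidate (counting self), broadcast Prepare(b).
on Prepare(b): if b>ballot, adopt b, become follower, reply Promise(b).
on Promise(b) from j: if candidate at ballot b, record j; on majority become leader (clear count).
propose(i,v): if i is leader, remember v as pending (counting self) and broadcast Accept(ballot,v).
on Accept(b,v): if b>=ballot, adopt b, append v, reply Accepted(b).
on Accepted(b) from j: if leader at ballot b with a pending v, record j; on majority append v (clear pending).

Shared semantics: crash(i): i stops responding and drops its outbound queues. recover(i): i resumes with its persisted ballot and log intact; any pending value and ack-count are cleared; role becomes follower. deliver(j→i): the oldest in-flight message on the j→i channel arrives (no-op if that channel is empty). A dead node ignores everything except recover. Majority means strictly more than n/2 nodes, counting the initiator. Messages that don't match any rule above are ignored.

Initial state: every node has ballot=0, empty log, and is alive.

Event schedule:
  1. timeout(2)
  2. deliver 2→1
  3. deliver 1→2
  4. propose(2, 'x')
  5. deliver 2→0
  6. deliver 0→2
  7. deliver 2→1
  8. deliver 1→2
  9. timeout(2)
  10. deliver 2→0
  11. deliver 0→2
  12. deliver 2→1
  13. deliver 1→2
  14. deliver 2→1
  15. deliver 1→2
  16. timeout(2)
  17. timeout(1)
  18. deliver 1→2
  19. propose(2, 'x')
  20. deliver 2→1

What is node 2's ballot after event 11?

8

step 1 timeout(2): 2={cand,b=5,log=-}
step 2 deliver 2→1: 1={foll,b=5,log=-}
step 3 deliver 1→2: 2={lead,b=5,log=-}
step 4 propose(2,'x'): —
step 5 deliver 2→0: 0={foll,b=5,log=-}
step 6 deliver 0→2: —
step 7 deliver 2→1: 1={foll,b=5,log=x}
step 8 deliver 1→2: 2={lead,b=5,log=x}
step 9 timeout(2): 2={cand,b=8,log=x}
step 10 deliver 2→0: 0={foll,b=5,log=x}
step 11 deliver 0→2: —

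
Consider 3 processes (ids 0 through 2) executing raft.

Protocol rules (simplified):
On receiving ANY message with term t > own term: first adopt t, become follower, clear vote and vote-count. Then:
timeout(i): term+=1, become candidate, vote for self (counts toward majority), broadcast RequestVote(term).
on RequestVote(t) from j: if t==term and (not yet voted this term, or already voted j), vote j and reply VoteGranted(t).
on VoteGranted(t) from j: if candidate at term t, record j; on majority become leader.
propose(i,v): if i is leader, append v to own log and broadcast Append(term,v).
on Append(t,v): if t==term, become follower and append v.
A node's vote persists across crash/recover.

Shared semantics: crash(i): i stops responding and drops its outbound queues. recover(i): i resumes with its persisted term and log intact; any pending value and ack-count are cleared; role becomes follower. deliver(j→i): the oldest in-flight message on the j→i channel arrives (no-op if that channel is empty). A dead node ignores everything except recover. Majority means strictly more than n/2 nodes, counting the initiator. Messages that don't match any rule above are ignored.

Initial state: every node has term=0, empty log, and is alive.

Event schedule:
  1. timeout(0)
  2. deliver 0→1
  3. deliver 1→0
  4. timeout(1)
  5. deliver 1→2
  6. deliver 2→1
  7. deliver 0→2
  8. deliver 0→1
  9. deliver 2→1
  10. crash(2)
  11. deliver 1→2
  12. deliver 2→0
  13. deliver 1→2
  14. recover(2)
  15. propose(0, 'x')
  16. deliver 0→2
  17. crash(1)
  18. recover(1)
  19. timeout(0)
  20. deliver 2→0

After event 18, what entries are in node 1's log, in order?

empty

[1] timeout(0) → N0(cand t1 [-])
[2] deliver 0→1 → N1(foll t1 [-])
[3] deliver 1→0 → N0(lead t1 [-])
[4] timeout(1) → N1(cand t2 [-])
[5] deliver 1→2 → N2(foll t2 [-])
[6] deliver 2→1 → N1(lead t2 [-])
[7] deliver 0→2 → ∅
[8] deliver 0→1 → ∅
[9] deliver 2→1 → ∅
[10] crash(2) → N2(✗foll t2 [-])
[11] deliver 1→2 → ∅
[12] deliver 2→0 → ∅
[13] deliver 1→2 → ∅
[14] recover(2) → N2(foll t2 [-])
[15] propose(0,'x') → N0(lead t1 [x])
[16] deliver 0→2 → ∅
[17] crash(1) → N1(✗lead t2 [-])
[18] recover(1) → N1(foll t2 [-])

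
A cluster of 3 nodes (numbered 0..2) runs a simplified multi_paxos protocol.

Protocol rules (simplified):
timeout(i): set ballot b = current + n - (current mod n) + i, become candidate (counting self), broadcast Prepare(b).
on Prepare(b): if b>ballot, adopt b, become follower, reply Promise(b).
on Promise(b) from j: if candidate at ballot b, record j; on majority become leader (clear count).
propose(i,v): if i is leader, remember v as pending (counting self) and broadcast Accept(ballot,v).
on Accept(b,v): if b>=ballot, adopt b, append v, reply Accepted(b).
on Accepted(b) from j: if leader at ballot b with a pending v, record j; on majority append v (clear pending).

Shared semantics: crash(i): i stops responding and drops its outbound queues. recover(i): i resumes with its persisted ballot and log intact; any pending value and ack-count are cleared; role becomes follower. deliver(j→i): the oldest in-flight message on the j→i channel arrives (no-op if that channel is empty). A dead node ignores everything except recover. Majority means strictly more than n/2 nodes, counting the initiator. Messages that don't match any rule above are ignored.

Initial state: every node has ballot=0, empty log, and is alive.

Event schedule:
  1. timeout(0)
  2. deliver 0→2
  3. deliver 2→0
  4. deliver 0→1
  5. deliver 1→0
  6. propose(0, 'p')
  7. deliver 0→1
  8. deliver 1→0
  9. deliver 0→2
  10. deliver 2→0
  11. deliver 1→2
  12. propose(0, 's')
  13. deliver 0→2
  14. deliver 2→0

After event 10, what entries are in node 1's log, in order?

p

after 1 — timeout(0): n0:cand/b3/[-]
after 2 — deliver 0→2: n2:foll/b3/[-]
after 3 — deliver 2→0: n0:lead/b3/[-]
after 4 — deliver 0→1: n1:foll/b3/[-]
after 5 — deliver 1→0: ·
after 6 — propose(0,'p'): ·
after 7 — deliver 0→1: n1:foll/b3/[p]
after 8 — deliver 1→0: n0:lead/b3/[p]
after 9 — deliver 0→2: n2:foll/b3/[p]
after 10 — deliver 2→0: ·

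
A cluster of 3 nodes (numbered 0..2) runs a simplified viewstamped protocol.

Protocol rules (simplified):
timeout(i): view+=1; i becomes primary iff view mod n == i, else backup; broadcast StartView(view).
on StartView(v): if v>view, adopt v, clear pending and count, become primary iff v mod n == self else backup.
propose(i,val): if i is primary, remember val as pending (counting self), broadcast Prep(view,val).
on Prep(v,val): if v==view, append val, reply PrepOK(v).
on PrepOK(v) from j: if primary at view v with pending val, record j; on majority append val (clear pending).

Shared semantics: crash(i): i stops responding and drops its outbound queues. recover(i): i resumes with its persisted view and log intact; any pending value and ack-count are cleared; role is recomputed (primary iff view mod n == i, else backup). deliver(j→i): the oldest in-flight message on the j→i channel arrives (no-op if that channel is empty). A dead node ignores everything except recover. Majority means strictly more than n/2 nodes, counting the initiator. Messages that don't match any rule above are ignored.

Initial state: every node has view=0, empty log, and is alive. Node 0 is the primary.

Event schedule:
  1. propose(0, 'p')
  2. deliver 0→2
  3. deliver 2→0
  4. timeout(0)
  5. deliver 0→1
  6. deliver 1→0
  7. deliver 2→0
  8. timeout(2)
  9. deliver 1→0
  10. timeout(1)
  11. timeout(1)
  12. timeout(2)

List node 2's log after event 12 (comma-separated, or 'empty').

p

step 1 propose(0,'p'): —
step 2 deliver 0→2: 2={back,v=0,log=p}
step 3 deliver 2→0: 0={prim,v=0,log=p}
step 4 timeout(0): 0={back,v=1,log=p}
step 5 deliver 0→1: 1={back,v=0,log=p}
step 6 deliver 1→0: —
step 7 deliver 2→0: —
step 8 timeout(2): 2={back,v=1,log=p}
step 9 deliver 1→0: —
step 10 timeout(1): 1={prim,v=1,log=p}
step 11 timeout(1): 1={back,v=2,log=p}
step 12 timeout(2): 2={prim,v=2,log=p}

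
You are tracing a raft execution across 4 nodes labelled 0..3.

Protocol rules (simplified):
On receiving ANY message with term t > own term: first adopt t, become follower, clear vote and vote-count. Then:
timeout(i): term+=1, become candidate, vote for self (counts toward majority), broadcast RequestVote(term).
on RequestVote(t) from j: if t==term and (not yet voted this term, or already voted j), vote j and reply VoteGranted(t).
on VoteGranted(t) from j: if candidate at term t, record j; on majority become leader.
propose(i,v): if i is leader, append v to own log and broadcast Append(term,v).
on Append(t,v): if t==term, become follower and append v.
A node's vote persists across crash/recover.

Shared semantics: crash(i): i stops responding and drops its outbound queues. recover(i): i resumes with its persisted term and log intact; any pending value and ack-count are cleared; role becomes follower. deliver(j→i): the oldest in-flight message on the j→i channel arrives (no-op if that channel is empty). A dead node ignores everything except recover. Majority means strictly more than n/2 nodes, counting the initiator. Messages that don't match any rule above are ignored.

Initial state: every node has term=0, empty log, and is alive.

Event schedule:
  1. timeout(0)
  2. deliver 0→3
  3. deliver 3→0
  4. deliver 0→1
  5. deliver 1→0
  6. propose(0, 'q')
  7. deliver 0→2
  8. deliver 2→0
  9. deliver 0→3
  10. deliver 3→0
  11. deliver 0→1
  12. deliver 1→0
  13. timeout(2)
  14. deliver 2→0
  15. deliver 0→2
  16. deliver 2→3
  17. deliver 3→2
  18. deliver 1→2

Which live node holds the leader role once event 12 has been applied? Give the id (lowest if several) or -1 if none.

e1 timeout(0): 0[cand,t=1,-]
e2 deliver 0→3: 3[foll,t=1,-]
e3 deliver 3→0: ·
e4 deliver 0→1: 1[foll,t=1,-]
e5 deliver 1→0: 0[lead,t=1,-]
e6 propose(0,'q'): 0[lead,t=1,q]
e7 deliver 0→2: 2[foll,t=1,-]
e8 deliver 2→0: ·
e9 deliver 0→3: 3[foll,t=1,q]
e10 deliver 3→0: ·
e11 deliver 0→1: 1[foll,t=1,q]
e12 deliver 1→0: ·

0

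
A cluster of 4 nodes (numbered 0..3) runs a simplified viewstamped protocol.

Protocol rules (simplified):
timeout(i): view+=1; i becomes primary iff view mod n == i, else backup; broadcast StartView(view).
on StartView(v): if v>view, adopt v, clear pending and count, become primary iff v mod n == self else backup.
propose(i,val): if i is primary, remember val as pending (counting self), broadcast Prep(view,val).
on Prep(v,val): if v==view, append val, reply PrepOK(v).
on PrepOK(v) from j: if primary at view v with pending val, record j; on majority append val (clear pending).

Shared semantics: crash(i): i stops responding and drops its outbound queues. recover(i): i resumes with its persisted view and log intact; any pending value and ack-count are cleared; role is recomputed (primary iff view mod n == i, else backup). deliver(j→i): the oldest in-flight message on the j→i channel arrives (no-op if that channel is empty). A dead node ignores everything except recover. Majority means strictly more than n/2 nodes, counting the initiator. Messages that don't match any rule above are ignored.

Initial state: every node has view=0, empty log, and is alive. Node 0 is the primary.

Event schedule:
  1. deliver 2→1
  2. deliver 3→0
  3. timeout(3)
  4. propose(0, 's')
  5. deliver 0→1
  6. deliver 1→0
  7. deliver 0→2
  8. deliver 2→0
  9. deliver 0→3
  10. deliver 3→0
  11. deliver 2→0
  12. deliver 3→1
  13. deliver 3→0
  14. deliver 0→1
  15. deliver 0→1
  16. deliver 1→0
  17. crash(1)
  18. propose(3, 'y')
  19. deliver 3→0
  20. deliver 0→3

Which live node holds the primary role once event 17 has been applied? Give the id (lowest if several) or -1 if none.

e1 deliver 2→1: ·
e2 deliver 3→0: ·
e3 timeout(3): 3[back,v=1,-]
e4 propose(0,'s'): ·
e5 deliver 0→1: 1[back,v=0,s]
e6 deliver 1→0: ·
e7 deliver 0→2: 2[back,v=0,s]
e8 deliver 2→0: 0[prim,v=0,s]
e9 deliver 0→3: ·
e10 deliver 3→0: 0[back,v=1,s]
e11 deliver 2→0: ·
e12 deliver 3→1: 1[prim,v=1,s]
e13 deliver 3→0: ·
e14 deliver 0→1: ·
e15 deliver 0→1: ·
e16 deliver 1→0: ·
e17 crash(1): 1[✗prim,v=1,s]

-1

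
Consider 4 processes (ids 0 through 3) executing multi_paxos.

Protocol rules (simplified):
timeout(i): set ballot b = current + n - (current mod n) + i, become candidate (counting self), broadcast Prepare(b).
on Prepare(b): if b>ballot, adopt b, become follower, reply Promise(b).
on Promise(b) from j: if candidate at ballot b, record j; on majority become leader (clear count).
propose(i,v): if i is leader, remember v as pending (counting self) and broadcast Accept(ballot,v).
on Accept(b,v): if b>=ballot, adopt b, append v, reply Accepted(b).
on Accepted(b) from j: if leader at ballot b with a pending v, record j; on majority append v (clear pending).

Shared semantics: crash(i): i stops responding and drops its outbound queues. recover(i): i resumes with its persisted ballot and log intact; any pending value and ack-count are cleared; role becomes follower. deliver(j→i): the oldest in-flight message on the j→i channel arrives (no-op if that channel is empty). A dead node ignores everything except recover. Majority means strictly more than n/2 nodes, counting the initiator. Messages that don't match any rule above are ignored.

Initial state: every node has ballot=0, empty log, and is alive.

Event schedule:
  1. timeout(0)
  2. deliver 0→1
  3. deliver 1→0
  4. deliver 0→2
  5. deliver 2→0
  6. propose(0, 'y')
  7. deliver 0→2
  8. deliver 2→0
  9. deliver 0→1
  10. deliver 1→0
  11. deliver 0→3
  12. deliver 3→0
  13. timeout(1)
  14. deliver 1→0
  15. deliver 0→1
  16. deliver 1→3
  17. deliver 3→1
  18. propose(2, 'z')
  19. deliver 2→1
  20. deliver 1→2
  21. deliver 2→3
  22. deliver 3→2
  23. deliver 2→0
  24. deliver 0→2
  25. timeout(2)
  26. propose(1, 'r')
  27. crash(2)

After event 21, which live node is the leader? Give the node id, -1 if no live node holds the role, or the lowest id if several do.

1

step 1 timeout(0): 0={cand,b=4,log=-}
step 2 deliver 0→1: 1={foll,b=4,log=-}
step 3 deliver 1→0: —
step 4 deliver 0→2: 2={foll,b=4,log=-}
step 5 deliver 2→0: 0={lead,b=4,log=-}
step 6 propose(0,'y'): —
step 7 deliver 0→2: 2={foll,b=4,log=y}
step 8 deliver 2→0: —
step 9 deliver 0→1: 1={foll,b=4,log=y}
step 10 deliver 1→0: 0={lead,b=4,log=y}
step 11 deliver 0→3: 3={foll,b=4,log=-}
step 12 deliver 3→0: —
step 13 timeout(1): 1={cand,b=9,log=y}
step 14 deliver 1→0: 0={foll,b=9,log=y}
step 15 deliver 0→1: —
step 16 deliver 1→3: 3={foll,b=9,log=-}
step 17 deliver 3→1: 1={lead,b=9,log=y}
step 18 propose(2,'z'): —
step 19 deliver 2→1: —
step 20 deliver 1→2: 2={foll,b=9,log=y}
step 21 deliver 2→3: —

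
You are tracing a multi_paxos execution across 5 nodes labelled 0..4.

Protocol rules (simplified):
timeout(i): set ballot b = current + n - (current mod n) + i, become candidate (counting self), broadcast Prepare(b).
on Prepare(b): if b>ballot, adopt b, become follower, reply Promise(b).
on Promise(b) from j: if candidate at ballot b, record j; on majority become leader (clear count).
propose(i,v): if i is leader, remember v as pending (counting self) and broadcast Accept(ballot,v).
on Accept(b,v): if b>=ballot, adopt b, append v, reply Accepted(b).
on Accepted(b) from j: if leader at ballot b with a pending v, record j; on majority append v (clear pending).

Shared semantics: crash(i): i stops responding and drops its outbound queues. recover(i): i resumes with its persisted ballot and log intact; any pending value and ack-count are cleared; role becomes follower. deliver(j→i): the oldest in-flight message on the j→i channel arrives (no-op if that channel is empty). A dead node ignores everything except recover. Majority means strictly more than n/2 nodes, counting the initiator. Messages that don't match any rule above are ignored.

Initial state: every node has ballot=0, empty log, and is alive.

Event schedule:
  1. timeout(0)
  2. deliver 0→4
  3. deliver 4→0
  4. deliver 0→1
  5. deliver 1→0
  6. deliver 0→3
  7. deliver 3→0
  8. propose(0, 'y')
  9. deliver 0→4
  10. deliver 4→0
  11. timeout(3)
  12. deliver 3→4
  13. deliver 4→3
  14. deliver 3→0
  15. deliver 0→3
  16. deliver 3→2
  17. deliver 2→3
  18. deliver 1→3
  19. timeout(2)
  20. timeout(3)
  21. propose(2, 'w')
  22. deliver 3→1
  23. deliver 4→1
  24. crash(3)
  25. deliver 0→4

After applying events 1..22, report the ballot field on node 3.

18

[1] timeout(0) → N0(cand b5 [-])
[2] deliver 0→4 → N4(foll b5 [-])
[3] deliver 4→0 → ∅
[4] deliver 0→1 → N1(foll b5 [-])
[5] deliver 1→0 → N0(lead b5 [-])
[6] deliver 0→3 → N3(foll b5 [-])
[7] deliver 3→0 → ∅
[8] propose(0,'y') → ∅
[9] deliver 0→4 → N4(foll b5 [y])
[10] deliver 4→0 → ∅
[11] timeout(3) → N3(cand b13 [-])
[12] deliver 3→4 → N4(foll b13 [y])
[13] deliver 4→3 → ∅
[14] deliver 3→0 → N0(foll b13 [-])
[15] deliver 0→3 → ∅
[16] deliver 3→2 → N2(foll b13 [-])
[17] deliver 2→3 → N3(lead b13 [-])
[18] deliver 1→3 → ∅
[19] timeout(2) → N2(cand b17 [-])
[20] timeout(3) → N3(cand b18 [-])
[21] propose(2,'w') → ∅
[22] deliver 3→1 → N1(foll b13 [-])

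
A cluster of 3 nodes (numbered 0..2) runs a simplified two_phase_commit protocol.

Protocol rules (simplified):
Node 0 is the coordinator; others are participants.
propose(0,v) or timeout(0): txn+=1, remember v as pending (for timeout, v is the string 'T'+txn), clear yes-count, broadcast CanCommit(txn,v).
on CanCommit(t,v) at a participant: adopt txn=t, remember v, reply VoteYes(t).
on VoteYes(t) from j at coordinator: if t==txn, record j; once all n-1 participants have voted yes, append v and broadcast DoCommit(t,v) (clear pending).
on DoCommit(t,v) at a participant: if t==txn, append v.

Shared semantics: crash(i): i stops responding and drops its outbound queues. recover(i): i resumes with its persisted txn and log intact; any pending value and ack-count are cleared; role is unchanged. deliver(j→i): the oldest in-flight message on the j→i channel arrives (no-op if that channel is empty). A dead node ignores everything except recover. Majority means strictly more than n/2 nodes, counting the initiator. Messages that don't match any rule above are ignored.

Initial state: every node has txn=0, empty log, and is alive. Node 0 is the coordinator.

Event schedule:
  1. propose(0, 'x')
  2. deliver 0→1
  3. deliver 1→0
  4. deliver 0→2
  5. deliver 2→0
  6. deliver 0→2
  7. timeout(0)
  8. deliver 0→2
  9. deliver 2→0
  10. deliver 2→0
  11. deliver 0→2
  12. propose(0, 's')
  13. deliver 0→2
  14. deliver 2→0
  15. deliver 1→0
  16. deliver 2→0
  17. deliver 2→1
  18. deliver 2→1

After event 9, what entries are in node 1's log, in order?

1. propose(0,'x'):  <0:coor t1 ->
2. deliver 0→1:  <1:part t1 ->
3. deliver 1→0:  nop
4. deliver 0→2:  <2:part t1 ->
5. deliver 2→0:  <0:coor t1 x>
6. deliver 0→2:  <2:part t1 x>
7. timeout(0):  <0:coor t2 x>
8. deliver 0→2:  <2:part t2 x>
9. deliver 2→0:  nop

empty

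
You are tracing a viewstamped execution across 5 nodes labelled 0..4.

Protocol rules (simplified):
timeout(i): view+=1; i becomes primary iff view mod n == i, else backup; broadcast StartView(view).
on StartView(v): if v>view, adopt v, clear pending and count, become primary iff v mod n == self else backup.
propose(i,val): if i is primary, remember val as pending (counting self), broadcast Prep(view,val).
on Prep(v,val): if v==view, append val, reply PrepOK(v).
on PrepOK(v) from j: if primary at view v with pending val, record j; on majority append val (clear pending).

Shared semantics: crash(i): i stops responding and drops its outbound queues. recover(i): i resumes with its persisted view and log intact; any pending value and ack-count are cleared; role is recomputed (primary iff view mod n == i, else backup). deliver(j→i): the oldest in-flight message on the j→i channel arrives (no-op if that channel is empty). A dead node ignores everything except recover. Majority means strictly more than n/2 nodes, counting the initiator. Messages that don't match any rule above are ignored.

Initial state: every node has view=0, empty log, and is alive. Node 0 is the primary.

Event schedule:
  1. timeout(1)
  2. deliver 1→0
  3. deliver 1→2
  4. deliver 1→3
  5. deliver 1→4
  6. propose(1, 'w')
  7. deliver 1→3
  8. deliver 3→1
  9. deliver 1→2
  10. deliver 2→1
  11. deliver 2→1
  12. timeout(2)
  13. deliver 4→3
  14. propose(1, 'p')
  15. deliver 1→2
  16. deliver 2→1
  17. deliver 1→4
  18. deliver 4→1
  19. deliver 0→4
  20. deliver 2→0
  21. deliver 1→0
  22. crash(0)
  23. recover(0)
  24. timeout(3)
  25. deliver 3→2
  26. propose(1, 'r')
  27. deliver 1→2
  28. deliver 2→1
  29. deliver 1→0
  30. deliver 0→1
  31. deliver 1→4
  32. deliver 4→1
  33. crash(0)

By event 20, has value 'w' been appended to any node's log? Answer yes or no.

yes

e1 timeout(1): 1[prim,v=1,-]
e2 deliver 1→0: 0[back,v=1,-]
e3 deliver 1→2: 2[back,v=1,-]
e4 deliver 1→3: 3[back,v=1,-]
e5 deliver 1→4: 4[back,v=1,-]
e6 propose(1,'w'): ·
e7 deliver 1→3: 3[back,v=1,w]
e8 deliver 3→1: ·
e9 deliver 1→2: 2[back,v=1,w]
e10 deliver 2→1: 1[prim,v=1,w]
e11 deliver 2→1: ·
e12 timeout(2): 2[prim,v=2,w]
e13 deliver 4→3: ·
e14 propose(1,'p'): ·
e15 deliver 1→2: ·
e16 deliver 2→1: 1[back,v=2,w]
e17 deliver 1→4: 4[back,v=1,w]
e18 deliver 4→1: ·
e19 deliver 0→4: ·
e20 deliver 2→0: 0[back,v=2,-]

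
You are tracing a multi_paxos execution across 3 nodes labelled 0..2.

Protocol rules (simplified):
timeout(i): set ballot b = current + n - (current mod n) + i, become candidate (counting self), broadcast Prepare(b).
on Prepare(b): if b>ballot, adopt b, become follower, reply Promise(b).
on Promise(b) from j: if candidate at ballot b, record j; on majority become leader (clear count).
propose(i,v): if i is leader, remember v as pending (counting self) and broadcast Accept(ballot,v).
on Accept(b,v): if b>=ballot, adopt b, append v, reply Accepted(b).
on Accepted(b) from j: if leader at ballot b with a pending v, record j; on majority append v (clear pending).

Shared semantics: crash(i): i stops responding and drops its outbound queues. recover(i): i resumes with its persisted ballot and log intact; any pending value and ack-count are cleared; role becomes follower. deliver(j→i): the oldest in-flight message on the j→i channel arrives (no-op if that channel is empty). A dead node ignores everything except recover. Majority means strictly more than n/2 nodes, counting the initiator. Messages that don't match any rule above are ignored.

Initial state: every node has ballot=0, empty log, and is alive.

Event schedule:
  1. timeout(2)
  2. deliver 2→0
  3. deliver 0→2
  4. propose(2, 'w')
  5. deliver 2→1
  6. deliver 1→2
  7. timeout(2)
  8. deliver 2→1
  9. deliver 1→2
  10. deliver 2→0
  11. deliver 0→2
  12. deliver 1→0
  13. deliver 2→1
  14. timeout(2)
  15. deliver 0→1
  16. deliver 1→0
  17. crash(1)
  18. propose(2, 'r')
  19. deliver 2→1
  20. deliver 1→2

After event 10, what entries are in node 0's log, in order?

w

step 1 timeout(2): 2={cand,b=5,log=-}
step 2 deliver 2→0: 0={foll,b=5,log=-}
step 3 deliver 0→2: 2={lead,b=5,log=-}
step 4 propose(2,'w'): —
step 5 deliver 2→1: 1={foll,b=5,log=-}
step 6 deliver 1→2: —
step 7 timeout(2): 2={cand,b=8,log=-}
step 8 deliver 2→1: 1={foll,b=5,log=w}
step 9 deliver 1→2: —
step 10 deliver 2→0: 0={foll,b=5,log=w}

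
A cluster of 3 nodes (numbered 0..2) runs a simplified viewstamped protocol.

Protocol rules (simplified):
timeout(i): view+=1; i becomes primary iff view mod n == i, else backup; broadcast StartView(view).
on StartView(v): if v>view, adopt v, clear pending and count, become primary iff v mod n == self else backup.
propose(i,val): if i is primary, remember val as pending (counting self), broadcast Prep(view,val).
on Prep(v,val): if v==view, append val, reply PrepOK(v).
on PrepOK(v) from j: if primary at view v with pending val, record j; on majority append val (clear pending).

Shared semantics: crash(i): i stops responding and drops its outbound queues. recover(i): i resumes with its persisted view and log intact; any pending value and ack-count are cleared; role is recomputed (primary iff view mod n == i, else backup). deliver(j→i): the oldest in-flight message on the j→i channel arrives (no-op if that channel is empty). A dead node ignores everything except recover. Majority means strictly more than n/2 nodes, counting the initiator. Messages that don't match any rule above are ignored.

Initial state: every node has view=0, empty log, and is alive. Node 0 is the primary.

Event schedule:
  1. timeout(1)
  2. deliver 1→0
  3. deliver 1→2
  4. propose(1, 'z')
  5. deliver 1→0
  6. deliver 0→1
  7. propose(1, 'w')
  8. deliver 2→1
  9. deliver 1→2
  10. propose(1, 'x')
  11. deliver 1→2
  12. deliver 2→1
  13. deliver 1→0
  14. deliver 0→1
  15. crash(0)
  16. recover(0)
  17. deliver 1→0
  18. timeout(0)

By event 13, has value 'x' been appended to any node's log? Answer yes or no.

after 1 — timeout(1): n1:prim/v1/[-]
after 2 — deliver 1→0: n0:back/v1/[-]
after 3 — deliver 1→2: n2:back/v1/[-]
after 4 — propose(1,'z'): ·
after 5 — deliver 1→0: n0:back/v1/[z]
after 6 — deliver 0→1: n1:prim/v1/[z]
after 7 — propose(1,'w'): ·
after 8 — deliver 2→1: ·
after 9 — deliver 1→2: n2:back/v1/[z]
after 10 — propose(1,'x'): ·
after 11 — deliver 1→2: n2:back/v1/[z,w]
after 12 — deliver 2→1: n1:prim/v1/[z,x]
after 13 — deliver 1→0: n0:back/v1/[z,w]

yes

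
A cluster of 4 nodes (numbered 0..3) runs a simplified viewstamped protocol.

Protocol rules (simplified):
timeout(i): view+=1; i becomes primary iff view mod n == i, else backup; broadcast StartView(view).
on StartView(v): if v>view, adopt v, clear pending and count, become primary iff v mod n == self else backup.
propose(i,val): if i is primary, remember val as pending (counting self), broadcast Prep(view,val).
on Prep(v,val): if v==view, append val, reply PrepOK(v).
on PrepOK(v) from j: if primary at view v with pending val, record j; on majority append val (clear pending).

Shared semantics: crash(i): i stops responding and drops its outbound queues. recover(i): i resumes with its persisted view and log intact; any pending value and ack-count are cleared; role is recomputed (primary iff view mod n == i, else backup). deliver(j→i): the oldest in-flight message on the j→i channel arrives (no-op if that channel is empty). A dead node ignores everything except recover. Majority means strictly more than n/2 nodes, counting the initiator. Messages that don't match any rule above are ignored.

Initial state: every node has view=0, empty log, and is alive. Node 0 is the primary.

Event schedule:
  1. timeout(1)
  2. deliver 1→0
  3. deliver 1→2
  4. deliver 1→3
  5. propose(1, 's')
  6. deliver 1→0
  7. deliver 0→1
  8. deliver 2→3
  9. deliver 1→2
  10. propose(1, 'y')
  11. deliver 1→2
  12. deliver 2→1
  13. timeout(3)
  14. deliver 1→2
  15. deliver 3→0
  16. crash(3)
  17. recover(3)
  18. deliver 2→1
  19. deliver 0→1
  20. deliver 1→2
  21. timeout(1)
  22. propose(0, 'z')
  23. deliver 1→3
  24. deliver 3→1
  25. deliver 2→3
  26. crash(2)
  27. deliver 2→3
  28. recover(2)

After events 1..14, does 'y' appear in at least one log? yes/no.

e1 timeout(1): 1[prim,v=1,-]
e2 deliver 1→0: 0[back,v=1,-]
e3 deliver 1→2: 2[back,v=1,-]
e4 deliver 1→3: 3[back,v=1,-]
e5 propose(1,'s'): ·
e6 deliver 1→0: 0[back,v=1,s]
e7 deliver 0→1: ·
e8 deliver 2→3: ·
e9 deliver 1→2: 2[back,v=1,s]
e10 propose(1,'y'): ·
e11 deliver 1→2: 2[back,v=1,s,y]
e12 deliver 2→1: ·
e13 timeout(3): 3[back,v=2,-]
e14 deliver 1→2: ·

yes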